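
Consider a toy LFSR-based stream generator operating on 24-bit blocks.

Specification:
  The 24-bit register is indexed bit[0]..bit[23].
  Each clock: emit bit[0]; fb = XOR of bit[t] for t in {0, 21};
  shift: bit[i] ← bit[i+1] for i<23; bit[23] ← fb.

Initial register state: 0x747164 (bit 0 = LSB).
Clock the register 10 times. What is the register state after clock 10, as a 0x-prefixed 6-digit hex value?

reg_0 = 0x747164
clock 1: out=0, reg = 0xBA38B2
clock 2: out=0, reg = 0xDD1C59
clock 3: out=1, reg = 0xEE8E2C
clock 4: out=0, reg = 0xF74716
clock 5: out=0, reg = 0xFBA38B
clock 6: out=1, reg = 0x7DD1C5
clock 7: out=1, reg = 0x3EE8E2
clock 8: out=0, reg = 0x9F7471
clock 9: out=1, reg = 0xCFBA38
clock 10: out=0, reg = 0x67DD1C

0x67DD1C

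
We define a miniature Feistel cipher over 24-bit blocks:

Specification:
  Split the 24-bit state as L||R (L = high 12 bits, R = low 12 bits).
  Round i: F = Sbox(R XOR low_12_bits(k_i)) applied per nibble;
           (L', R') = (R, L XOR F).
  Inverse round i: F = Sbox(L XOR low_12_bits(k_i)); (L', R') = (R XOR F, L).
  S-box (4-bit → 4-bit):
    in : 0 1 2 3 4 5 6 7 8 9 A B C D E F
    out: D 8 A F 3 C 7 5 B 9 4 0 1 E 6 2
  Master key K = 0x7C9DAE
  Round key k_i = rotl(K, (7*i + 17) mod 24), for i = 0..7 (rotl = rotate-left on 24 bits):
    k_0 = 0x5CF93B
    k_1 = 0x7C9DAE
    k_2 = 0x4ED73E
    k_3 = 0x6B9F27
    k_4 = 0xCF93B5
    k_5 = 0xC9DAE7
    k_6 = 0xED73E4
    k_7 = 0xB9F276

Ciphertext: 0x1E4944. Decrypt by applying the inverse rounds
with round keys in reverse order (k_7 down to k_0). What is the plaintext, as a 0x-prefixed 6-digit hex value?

0x6BA5F4

s_0 = ciphertext = 0x1E4944
s_1 = InvRound(s_0, k_7) = 0x6DE1E4
s_2 = InvRound(s_1, k_6) = 0xD106DE
s_3 = InvRound(s_2, k_5) = 0x3FBD10
s_4 = InvRound(s_3, k_4) = 0x0263FB
s_5 = InvRound(s_4, k_3) = 0x123026
s_6 = InvRound(s_5, k_2) = 0x7A8123
s_7 = InvRound(s_6, k_1) = 0x5F47A8
s_8 = InvRound(s_7, k_0) = 0x6BA5F4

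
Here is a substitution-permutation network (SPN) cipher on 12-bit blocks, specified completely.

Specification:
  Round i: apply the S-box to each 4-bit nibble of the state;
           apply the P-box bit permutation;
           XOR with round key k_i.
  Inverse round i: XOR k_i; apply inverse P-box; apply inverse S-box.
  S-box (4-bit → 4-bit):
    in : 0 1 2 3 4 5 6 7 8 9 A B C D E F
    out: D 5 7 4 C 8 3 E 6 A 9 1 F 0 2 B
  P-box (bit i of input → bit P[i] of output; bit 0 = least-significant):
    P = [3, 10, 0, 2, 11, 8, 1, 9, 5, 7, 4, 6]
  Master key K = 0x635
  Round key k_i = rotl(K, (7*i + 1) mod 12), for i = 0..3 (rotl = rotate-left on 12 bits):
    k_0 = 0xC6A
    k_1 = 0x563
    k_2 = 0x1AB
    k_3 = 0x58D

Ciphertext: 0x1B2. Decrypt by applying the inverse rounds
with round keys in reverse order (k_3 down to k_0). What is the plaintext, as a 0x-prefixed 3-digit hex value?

s_0 = ciphertext = 0x1B2
s_1 = InvRound(s_0, k_3) = 0x13C
s_2 = InvRound(s_1, k_2) = 0x834
s_3 = InvRound(s_2, k_1) = 0x427
s_4 = InvRound(s_3, k_0) = 0x5B0

0x5B0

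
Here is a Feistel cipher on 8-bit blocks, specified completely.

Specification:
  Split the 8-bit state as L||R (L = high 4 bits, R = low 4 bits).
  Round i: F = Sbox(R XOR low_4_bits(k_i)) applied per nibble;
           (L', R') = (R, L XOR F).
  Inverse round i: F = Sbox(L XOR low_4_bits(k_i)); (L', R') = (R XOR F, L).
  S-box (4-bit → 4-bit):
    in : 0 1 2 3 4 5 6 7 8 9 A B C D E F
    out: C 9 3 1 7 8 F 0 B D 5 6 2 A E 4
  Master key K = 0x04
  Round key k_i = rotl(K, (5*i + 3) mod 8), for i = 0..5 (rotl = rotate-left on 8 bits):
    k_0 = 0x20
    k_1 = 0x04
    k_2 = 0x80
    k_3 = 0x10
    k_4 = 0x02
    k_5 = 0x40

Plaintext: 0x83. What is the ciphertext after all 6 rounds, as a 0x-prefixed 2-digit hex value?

0x61

s_0 = plaintext = 0x83
s_1 = Round(s_0, k_0) = 0x39
s_2 = Round(s_1, k_1) = 0x99
s_3 = Round(s_2, k_2) = 0x94
s_4 = Round(s_3, k_3) = 0x4E
s_5 = Round(s_4, k_4) = 0xE6
s_6 = Round(s_5, k_5) = 0x61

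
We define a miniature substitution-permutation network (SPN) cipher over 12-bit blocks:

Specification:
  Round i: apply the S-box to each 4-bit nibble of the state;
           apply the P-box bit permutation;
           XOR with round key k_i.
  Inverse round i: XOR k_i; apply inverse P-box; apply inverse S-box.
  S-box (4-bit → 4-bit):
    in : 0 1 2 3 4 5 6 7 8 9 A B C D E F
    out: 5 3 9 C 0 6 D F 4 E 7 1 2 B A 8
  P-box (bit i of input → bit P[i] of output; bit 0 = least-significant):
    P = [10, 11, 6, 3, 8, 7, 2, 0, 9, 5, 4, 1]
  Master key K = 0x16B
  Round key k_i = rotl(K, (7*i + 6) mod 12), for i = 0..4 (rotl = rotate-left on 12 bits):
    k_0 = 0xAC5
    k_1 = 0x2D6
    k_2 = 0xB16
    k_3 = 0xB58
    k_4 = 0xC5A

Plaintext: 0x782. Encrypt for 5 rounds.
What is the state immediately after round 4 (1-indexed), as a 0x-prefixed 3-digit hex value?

0x760

s_0 = plaintext = 0x782
s_1 = Round(s_0, k_0) = 0xCFB
s_2 = Round(s_1, k_1) = 0x6F7
s_3 = Round(s_2, k_2) = 0x54D
s_4 = Round(s_3, k_3) = 0x760
s_5 = Round(s_4, k_4) = 0xB2D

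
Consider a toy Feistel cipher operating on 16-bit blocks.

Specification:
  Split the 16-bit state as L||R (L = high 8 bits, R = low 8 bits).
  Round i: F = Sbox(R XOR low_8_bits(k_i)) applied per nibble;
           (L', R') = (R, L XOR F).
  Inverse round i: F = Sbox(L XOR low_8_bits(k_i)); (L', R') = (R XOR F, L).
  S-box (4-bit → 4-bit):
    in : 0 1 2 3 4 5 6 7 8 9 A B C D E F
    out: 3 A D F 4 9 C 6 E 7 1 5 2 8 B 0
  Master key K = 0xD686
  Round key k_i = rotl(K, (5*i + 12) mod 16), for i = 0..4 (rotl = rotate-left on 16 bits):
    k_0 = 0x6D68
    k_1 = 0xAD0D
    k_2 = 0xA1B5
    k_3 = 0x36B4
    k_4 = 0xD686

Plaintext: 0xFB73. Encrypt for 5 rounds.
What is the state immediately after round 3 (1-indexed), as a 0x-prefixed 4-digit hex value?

s_0 = plaintext = 0xFB73
s_1 = Round(s_0, k_0) = 0x735E
s_2 = Round(s_1, k_1) = 0x5EEC
s_3 = Round(s_2, k_2) = 0xECC9
s_4 = Round(s_3, k_3) = 0xC984
s_5 = Round(s_4, k_4) = 0x84F4

0xECC9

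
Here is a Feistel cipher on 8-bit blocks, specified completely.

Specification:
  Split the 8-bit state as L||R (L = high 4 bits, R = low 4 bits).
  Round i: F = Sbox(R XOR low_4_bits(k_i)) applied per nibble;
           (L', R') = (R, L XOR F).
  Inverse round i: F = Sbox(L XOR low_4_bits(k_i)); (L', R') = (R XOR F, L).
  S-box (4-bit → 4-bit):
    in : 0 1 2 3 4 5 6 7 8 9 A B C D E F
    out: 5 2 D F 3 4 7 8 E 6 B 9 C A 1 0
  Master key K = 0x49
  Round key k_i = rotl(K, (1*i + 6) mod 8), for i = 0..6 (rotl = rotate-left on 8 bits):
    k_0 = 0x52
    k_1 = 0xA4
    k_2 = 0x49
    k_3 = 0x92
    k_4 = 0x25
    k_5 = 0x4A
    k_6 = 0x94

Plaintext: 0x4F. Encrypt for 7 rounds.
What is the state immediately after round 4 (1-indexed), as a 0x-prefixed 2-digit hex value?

0x43

s_0 = plaintext = 0x4F
s_1 = Round(s_0, k_0) = 0xFE
s_2 = Round(s_1, k_1) = 0xE4
s_3 = Round(s_2, k_2) = 0x44
s_4 = Round(s_3, k_3) = 0x43
s_5 = Round(s_4, k_4) = 0x33
s_6 = Round(s_5, k_5) = 0x35
s_7 = Round(s_6, k_6) = 0x51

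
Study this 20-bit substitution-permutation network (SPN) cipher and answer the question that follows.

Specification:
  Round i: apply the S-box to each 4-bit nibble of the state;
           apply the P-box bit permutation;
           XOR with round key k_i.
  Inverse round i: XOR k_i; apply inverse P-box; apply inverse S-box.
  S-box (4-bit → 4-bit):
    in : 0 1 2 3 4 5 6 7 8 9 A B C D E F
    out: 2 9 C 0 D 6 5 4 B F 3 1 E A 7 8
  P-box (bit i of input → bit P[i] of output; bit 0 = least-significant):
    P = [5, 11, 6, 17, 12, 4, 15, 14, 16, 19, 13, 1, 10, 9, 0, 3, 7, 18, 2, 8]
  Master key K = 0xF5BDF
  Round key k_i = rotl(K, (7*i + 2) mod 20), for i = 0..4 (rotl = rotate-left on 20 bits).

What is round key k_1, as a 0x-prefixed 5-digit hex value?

K = 0xF5BDF
k_0 = rotl(K, (7*0+2) mod 20) = rotl(K, 2) = 0xD6F7F
k_1 = rotl(K, (7*1+2) mod 20) = rotl(K, 9) = 0x7BFEB

0x7BFEB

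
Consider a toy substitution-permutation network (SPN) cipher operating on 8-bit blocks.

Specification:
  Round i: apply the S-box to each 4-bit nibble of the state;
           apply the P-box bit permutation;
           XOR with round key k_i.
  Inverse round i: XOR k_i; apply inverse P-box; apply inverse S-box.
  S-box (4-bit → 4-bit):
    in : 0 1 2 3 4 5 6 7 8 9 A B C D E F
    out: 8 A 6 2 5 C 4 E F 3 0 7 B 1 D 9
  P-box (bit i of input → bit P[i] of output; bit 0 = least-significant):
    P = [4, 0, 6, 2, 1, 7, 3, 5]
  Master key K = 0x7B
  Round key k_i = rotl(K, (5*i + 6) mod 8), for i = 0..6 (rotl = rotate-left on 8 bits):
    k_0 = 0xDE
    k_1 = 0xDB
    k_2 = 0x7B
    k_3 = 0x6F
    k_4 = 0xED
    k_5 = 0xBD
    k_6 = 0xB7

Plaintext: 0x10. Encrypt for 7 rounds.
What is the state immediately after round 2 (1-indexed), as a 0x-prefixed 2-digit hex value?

s_0 = plaintext = 0x10
s_1 = Round(s_0, k_0) = 0x7A
s_2 = Round(s_1, k_1) = 0x73
s_3 = Round(s_2, k_2) = 0xD2
s_4 = Round(s_3, k_3) = 0x2C
s_5 = Round(s_4, k_4) = 0x70
s_6 = Round(s_5, k_5) = 0x11
s_7 = Round(s_6, k_6) = 0x12

0x73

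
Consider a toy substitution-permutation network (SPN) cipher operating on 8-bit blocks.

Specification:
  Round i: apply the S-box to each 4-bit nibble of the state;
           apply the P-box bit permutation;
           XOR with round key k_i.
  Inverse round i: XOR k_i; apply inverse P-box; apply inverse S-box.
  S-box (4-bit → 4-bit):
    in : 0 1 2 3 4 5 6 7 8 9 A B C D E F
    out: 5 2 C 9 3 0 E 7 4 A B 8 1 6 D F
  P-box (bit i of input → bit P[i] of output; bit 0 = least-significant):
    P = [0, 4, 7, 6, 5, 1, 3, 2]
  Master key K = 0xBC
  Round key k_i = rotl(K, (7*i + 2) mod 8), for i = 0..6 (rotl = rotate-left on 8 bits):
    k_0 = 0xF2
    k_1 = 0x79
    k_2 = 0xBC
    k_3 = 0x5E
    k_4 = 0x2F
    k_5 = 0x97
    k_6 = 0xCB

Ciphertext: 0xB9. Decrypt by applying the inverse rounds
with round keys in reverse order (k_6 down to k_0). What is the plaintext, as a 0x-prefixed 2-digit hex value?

s_0 = ciphertext = 0xB9
s_1 = InvRound(s_0, k_6) = 0x49
s_2 = InvRound(s_1, k_5) = 0x66
s_3 = InvRound(s_2, k_4) = 0x83
s_4 = InvRound(s_3, k_3) = 0x2F
s_5 = InvRound(s_4, k_2) = 0x17
s_6 = InvRound(s_5, k_1) = 0xFB
s_7 = InvRound(s_6, k_0) = 0x8C

0x8C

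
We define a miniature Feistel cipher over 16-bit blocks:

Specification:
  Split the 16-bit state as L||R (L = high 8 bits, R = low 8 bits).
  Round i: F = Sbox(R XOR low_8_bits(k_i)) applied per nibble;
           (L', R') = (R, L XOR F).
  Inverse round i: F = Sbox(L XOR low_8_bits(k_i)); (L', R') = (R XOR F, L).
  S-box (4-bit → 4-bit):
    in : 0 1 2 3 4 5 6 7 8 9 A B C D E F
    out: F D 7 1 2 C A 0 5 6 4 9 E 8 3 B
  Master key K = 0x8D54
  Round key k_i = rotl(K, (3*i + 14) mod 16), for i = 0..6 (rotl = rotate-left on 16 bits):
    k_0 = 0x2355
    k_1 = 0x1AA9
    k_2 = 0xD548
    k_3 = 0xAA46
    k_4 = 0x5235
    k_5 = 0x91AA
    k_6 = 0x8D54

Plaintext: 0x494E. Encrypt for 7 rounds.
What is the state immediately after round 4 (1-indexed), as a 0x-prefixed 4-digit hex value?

s_0 = plaintext = 0x494E
s_1 = Round(s_0, k_0) = 0x4E90
s_2 = Round(s_1, k_1) = 0x9058
s_3 = Round(s_2, k_2) = 0x584F
s_4 = Round(s_3, k_3) = 0x4FAE
s_5 = Round(s_4, k_4) = 0xAE26
s_6 = Round(s_5, k_5) = 0x26F0
s_7 = Round(s_6, k_6) = 0xF064

0x4FAE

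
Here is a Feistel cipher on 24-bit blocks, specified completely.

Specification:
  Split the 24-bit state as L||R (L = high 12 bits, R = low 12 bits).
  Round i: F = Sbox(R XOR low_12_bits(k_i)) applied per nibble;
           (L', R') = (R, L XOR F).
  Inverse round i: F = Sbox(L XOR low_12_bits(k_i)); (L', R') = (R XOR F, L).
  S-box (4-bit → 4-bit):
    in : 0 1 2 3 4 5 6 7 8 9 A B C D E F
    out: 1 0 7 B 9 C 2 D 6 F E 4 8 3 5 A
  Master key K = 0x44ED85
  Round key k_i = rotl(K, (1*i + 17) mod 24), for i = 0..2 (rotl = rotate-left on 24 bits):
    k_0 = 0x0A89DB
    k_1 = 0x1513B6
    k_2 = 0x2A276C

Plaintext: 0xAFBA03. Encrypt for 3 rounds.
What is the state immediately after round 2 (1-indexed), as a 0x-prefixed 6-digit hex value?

0x1CDDD7

s_0 = plaintext = 0xAFBA03
s_1 = Round(s_0, k_0) = 0xA031CD
s_2 = Round(s_1, k_1) = 0x1CDDD7
s_3 = Round(s_2, k_2) = 0xDD7F89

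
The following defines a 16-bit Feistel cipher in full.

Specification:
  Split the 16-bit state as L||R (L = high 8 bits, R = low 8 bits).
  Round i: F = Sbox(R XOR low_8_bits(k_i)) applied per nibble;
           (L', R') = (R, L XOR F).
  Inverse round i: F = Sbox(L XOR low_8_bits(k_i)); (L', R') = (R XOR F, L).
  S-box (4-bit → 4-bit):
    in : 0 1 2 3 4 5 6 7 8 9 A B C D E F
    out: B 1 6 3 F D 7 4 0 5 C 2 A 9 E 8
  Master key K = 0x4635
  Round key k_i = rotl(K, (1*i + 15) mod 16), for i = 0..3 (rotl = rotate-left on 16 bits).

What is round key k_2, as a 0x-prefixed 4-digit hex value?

0x8C6A

K = 0x4635
k_0 = rotl(K, (1*0+15) mod 16) = rotl(K, 15) = 0xA31A
k_1 = rotl(K, (1*1+15) mod 16) = rotl(K, 0) = 0x4635
k_2 = rotl(K, (1*2+15) mod 16) = rotl(K, 1) = 0x8C6A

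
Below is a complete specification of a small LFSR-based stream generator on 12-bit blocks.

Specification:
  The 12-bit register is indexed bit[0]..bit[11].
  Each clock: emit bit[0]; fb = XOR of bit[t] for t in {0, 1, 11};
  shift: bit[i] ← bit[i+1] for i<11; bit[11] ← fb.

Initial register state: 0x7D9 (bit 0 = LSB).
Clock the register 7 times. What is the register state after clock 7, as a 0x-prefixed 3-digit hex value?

reg_0 = 0x7D9
clock 1: out=1, reg = 0xBEC
clock 2: out=0, reg = 0xDF6
clock 3: out=0, reg = 0x6FB
clock 4: out=1, reg = 0x37D
clock 5: out=1, reg = 0x9BE
clock 6: out=0, reg = 0x4DF
clock 7: out=1, reg = 0x26F

0x26F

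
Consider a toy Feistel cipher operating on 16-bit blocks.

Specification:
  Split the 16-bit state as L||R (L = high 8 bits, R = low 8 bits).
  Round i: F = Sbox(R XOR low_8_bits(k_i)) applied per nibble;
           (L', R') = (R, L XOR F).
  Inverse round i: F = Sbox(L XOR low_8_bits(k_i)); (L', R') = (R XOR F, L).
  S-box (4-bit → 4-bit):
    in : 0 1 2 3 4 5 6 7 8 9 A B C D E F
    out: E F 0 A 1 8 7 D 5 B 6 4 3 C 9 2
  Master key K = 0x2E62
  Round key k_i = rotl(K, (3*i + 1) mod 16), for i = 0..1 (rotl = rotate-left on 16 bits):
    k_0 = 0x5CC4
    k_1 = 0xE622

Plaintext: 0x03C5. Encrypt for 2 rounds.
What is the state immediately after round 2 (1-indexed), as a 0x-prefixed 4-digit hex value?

0xECFC

s_0 = plaintext = 0x03C5
s_1 = Round(s_0, k_0) = 0xC5EC
s_2 = Round(s_1, k_1) = 0xECFC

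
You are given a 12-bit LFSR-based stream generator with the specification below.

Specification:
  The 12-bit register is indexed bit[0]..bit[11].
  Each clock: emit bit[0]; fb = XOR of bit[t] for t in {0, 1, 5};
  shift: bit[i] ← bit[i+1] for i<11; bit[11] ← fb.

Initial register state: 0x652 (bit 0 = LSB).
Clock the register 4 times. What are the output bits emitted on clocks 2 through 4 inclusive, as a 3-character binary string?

reg_0 = 0x652
clock 1: out=0, reg = 0xB29
clock 2: out=1, reg = 0x594
clock 3: out=0, reg = 0x2CA
clock 4: out=0, reg = 0x965

100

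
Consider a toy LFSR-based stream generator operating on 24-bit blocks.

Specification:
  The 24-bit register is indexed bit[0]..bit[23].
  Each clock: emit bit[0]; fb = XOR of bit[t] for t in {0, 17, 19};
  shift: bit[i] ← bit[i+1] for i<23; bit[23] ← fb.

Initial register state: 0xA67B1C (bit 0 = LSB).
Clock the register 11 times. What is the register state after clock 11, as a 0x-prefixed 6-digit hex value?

0x3774CF

reg_0 = 0xA67B1C
clock 1: out=0, reg = 0xD33D8E
clock 2: out=0, reg = 0xE99EC7
clock 3: out=1, reg = 0x74CF63
clock 4: out=1, reg = 0xBA67B1
clock 5: out=1, reg = 0xDD33D8
clock 6: out=0, reg = 0xEE99EC
clock 7: out=0, reg = 0x774CF6
clock 8: out=0, reg = 0xBBA67B
clock 9: out=1, reg = 0xDDD33D
clock 10: out=1, reg = 0x6EE99E
clock 11: out=0, reg = 0x3774CF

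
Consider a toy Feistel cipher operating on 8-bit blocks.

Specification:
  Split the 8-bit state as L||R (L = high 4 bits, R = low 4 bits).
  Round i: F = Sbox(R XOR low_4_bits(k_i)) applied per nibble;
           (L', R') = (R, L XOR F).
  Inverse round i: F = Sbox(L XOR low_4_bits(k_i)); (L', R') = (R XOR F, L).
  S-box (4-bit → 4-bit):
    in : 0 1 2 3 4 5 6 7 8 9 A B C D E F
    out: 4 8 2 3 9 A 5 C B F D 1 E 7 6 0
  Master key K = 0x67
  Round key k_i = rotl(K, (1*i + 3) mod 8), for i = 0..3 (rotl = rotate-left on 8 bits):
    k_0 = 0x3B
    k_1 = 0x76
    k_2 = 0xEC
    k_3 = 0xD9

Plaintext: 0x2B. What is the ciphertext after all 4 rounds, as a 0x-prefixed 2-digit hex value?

0x51

s_0 = plaintext = 0x2B
s_1 = Round(s_0, k_0) = 0xB6
s_2 = Round(s_1, k_1) = 0x6F
s_3 = Round(s_2, k_2) = 0xF5
s_4 = Round(s_3, k_3) = 0x51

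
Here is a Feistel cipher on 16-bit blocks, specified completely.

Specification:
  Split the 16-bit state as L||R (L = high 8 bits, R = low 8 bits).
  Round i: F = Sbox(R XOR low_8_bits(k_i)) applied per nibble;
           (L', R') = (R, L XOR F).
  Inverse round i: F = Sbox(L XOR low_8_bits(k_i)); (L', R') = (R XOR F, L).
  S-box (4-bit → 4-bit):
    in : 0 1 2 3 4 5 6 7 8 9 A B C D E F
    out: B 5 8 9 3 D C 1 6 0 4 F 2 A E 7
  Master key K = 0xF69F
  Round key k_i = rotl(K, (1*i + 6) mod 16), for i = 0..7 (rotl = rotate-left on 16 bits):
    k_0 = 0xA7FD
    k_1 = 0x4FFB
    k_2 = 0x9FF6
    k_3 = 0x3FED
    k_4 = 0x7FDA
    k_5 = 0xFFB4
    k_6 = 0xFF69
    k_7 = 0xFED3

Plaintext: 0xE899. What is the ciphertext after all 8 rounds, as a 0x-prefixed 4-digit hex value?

0x0CCD

s_0 = plaintext = 0xE899
s_1 = Round(s_0, k_0) = 0x992B
s_2 = Round(s_1, k_1) = 0x2B32
s_3 = Round(s_2, k_2) = 0x3208
s_4 = Round(s_3, k_3) = 0x08DF
s_5 = Round(s_4, k_4) = 0xDFB5
s_6 = Round(s_5, k_5) = 0xB56A
s_7 = Round(s_6, k_6) = 0x6A0C
s_8 = Round(s_7, k_7) = 0x0CCD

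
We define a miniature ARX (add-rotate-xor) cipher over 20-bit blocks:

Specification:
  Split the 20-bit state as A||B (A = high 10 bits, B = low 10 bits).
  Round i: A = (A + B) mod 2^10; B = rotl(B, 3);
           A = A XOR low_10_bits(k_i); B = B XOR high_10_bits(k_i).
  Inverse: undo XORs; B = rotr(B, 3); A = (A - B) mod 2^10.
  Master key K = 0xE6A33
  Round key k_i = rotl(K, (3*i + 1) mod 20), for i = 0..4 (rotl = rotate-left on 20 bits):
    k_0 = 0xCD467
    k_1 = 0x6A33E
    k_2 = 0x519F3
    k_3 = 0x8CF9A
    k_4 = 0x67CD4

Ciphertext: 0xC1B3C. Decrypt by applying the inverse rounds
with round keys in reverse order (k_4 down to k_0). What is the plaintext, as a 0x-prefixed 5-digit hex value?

s_0 = ciphertext = 0xC1B3C
s_1 = InvRound(s_0, k_4) = 0x7F9D4
s_2 = InvRound(s_1, k_3) = 0x9A3FC
s_3 = InvRound(s_2, k_2) = 0x91157
s_4 = InvRound(s_3, k_1) = 0x76F9F
s_5 = InvRound(s_4, k_0) = 0x29D15

0x29D15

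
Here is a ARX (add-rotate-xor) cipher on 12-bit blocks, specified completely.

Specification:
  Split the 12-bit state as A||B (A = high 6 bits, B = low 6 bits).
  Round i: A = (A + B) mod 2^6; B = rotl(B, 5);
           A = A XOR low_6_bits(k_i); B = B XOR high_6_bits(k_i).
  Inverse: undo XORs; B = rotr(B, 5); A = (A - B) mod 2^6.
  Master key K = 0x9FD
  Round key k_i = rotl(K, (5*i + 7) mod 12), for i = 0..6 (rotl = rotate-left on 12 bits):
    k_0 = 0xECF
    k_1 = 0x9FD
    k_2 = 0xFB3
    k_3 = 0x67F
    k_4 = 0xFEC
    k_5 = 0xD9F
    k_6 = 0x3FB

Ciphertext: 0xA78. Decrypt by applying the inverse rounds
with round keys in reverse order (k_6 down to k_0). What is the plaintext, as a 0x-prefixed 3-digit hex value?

0xF6E

s_0 = ciphertext = 0xA78
s_1 = InvRound(s_0, k_6) = 0x8EF
s_2 = InvRound(s_1, k_5) = 0x2B2
s_3 = InvRound(s_2, k_4) = 0x31A
s_4 = InvRound(s_3, k_3) = 0xB46
s_5 = InvRound(s_4, k_2) = 0xB71
s_6 = InvRound(s_5, k_1) = 0x92C
s_7 = InvRound(s_6, k_0) = 0xF6E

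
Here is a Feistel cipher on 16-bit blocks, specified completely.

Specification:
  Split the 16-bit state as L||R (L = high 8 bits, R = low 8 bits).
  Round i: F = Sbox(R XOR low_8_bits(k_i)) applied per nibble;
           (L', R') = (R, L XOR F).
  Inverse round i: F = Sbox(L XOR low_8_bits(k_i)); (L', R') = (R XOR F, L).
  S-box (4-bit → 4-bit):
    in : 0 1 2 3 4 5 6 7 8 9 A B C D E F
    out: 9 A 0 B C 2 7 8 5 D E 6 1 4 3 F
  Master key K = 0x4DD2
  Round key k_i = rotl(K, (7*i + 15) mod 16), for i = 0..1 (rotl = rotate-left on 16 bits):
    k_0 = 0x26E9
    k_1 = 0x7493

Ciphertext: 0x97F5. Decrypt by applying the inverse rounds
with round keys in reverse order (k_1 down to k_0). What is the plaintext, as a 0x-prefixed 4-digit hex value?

0xCE69

s_0 = ciphertext = 0x97F5
s_1 = InvRound(s_0, k_1) = 0x6997
s_2 = InvRound(s_1, k_0) = 0xCE69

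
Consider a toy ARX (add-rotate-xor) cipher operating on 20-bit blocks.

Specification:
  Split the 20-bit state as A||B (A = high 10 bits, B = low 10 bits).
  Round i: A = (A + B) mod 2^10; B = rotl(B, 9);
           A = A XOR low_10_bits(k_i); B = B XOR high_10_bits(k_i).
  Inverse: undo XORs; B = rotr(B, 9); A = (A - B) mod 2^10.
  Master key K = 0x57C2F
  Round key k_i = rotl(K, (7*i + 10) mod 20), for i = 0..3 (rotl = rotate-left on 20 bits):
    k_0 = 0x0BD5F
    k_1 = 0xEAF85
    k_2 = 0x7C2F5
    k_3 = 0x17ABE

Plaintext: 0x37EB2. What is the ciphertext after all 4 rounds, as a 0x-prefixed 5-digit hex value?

s_0 = plaintext = 0x37EB2
s_1 = Round(s_0, k_0) = 0xB3976
s_2 = Round(s_1, k_1) = 0xF0710
s_3 = Round(s_2, k_2) = 0x09078
s_4 = Round(s_3, k_3) = 0x88862

0x88862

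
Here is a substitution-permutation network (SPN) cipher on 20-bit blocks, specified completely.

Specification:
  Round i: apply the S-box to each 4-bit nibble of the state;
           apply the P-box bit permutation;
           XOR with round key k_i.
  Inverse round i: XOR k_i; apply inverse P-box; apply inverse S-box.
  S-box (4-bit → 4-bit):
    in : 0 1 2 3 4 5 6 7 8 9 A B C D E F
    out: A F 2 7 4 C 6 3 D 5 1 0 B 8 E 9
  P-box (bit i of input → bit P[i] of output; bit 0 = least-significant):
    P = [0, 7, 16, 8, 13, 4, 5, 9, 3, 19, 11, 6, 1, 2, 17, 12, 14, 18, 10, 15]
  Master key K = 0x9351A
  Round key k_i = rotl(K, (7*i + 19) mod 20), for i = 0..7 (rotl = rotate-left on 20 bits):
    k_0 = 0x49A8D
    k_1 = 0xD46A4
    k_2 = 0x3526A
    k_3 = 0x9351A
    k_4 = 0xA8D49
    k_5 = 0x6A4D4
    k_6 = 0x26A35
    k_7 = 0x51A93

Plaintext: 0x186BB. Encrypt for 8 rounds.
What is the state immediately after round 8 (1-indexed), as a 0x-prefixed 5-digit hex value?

0xBB713

s_0 = plaintext = 0x186BB
s_1 = Round(s_0, k_0) = 0xA468F
s_2 = Round(s_1, k_1) = 0x72D85
s_3 = Round(s_2, k_2) = 0x6310E
s_4 = Round(s_3, k_3) = 0x63AC4
s_5 = Round(s_4, k_4) = 0xDAB57
s_6 = Round(s_5, k_5) = 0x62677
s_7 = Round(s_6, k_6) = 0xE46A0
s_8 = Round(s_7, k_7) = 0xBB713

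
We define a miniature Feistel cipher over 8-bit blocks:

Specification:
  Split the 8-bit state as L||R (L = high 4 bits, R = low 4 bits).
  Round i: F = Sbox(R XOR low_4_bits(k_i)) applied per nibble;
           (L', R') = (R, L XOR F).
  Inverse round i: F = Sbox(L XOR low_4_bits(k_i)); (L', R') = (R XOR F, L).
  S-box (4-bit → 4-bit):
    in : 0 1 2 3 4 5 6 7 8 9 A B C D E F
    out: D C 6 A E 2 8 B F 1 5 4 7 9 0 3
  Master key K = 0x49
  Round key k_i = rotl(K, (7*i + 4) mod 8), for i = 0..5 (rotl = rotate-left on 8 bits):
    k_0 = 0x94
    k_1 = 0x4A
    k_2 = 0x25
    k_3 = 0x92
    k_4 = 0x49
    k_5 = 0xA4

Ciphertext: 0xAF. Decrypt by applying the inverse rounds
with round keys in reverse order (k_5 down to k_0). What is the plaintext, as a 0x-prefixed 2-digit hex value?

0xE8

s_0 = ciphertext = 0xAF
s_1 = InvRound(s_0, k_5) = 0xFA
s_2 = InvRound(s_1, k_4) = 0x2F
s_3 = InvRound(s_2, k_3) = 0x22
s_4 = InvRound(s_3, k_2) = 0x92
s_5 = InvRound(s_4, k_1) = 0x89
s_6 = InvRound(s_5, k_0) = 0xE8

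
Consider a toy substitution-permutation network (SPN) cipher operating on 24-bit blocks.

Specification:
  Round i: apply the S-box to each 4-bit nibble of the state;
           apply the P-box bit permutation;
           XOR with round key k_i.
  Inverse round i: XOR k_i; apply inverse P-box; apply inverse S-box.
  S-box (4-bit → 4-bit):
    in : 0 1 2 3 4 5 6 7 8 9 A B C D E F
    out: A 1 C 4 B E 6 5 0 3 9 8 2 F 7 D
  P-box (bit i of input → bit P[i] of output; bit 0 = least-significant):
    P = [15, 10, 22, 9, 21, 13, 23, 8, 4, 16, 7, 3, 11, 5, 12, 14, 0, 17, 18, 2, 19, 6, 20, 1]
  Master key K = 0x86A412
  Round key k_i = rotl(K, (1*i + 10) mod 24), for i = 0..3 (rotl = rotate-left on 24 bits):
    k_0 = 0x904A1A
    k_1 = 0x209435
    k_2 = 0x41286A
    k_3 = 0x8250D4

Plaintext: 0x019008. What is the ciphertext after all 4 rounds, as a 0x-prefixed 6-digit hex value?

s_0 = plaintext = 0x019008
s_1 = Round(s_0, k_0) = 0x916371
s_2 = Round(s_1, k_1) = 0x8804D4
s_3 = Round(s_2, k_2) = 0xE0CF52
s_4 = Round(s_3, k_3) = 0x587328

0x587328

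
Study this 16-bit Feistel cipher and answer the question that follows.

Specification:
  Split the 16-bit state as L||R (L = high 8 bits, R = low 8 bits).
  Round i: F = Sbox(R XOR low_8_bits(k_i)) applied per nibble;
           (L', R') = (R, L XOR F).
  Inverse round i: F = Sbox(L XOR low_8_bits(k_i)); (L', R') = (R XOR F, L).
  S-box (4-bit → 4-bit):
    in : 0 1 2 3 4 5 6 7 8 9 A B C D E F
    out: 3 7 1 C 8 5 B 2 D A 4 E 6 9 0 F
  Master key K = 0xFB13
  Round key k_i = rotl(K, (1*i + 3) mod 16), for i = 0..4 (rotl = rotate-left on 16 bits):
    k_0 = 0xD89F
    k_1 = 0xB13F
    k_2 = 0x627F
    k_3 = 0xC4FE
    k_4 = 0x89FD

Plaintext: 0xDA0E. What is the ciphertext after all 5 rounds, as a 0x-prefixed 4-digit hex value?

s_0 = plaintext = 0xDA0E
s_1 = Round(s_0, k_0) = 0x0E7D
s_2 = Round(s_1, k_1) = 0x7D8F
s_3 = Round(s_2, k_2) = 0x8F8E
s_4 = Round(s_3, k_3) = 0x8EAC
s_5 = Round(s_4, k_4) = 0xACD9

0xACD9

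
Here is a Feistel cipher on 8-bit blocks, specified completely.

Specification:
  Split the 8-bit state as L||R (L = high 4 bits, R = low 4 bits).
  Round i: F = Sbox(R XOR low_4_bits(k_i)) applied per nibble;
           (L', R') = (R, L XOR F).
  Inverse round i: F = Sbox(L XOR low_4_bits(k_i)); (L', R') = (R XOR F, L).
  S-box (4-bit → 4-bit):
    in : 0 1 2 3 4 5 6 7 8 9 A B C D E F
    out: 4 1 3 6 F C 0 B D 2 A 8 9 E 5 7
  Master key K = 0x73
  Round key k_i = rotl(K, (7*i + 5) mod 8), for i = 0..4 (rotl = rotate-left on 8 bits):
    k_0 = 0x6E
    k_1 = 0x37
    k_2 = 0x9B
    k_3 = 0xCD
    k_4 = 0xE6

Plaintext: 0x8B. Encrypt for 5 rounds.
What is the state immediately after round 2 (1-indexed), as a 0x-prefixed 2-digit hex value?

s_0 = plaintext = 0x8B
s_1 = Round(s_0, k_0) = 0xB4
s_2 = Round(s_1, k_1) = 0x4D
s_3 = Round(s_2, k_2) = 0xD4
s_4 = Round(s_3, k_3) = 0x4F
s_5 = Round(s_4, k_4) = 0xF6

0x4D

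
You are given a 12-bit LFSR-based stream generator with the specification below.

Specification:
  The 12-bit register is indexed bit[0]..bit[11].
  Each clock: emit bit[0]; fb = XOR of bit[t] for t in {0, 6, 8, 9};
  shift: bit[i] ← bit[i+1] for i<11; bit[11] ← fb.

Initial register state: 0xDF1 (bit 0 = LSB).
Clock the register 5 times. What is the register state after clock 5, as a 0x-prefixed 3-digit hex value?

0xAEF

reg_0 = 0xDF1
clock 1: out=1, reg = 0xEF8
clock 2: out=0, reg = 0x77C
clock 3: out=0, reg = 0xBBE
clock 4: out=0, reg = 0x5DF
clock 5: out=1, reg = 0xAEF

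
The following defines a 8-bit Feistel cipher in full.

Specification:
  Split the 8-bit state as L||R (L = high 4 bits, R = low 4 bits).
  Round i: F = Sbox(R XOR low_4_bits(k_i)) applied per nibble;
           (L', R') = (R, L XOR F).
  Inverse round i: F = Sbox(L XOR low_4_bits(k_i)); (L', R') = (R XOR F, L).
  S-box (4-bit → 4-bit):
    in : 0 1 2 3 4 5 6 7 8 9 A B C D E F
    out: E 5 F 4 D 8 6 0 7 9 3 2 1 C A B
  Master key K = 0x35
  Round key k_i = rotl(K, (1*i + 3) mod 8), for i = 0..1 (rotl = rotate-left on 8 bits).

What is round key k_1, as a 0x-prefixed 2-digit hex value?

K = 0x35
k_0 = rotl(K, (1*0+3) mod 8) = rotl(K, 3) = 0xA9
k_1 = rotl(K, (1*1+3) mod 8) = rotl(K, 4) = 0x53

0x53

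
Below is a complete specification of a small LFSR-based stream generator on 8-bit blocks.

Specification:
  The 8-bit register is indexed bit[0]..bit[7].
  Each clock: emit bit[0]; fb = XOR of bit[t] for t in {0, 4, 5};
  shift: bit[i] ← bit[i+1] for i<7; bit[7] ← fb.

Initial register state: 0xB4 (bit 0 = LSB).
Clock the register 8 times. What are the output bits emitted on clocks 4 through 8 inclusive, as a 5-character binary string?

reg_0 = 0xB4
clock 1: out=0, reg = 0x5A
clock 2: out=0, reg = 0xAD
clock 3: out=1, reg = 0x56
clock 4: out=0, reg = 0xAB
clock 5: out=1, reg = 0x55
clock 6: out=1, reg = 0x2A
clock 7: out=0, reg = 0x95
clock 8: out=1, reg = 0x4A

01101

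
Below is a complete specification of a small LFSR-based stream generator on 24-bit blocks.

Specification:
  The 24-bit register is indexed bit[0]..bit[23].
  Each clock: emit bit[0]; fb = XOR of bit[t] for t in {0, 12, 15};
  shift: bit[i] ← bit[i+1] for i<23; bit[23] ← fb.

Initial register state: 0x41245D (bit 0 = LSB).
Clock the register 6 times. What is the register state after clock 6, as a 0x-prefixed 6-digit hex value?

reg_0 = 0x41245D
clock 1: out=1, reg = 0xA0922E
clock 2: out=0, reg = 0x504917
clock 3: out=1, reg = 0xA8248B
clock 4: out=1, reg = 0xD41245
clock 5: out=1, reg = 0x6A0922
clock 6: out=0, reg = 0x350491

0x350491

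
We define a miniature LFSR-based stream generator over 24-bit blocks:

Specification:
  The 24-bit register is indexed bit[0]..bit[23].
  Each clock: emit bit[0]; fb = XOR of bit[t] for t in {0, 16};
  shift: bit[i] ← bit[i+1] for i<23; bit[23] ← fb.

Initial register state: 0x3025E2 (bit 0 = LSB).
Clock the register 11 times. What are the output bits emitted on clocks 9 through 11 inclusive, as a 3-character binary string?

101

reg_0 = 0x3025E2
clock 1: out=0, reg = 0x1812F1
clock 2: out=1, reg = 0x8C0978
clock 3: out=0, reg = 0x4604BC
clock 4: out=0, reg = 0x23025E
clock 5: out=0, reg = 0x91812F
clock 6: out=1, reg = 0x48C097
clock 7: out=1, reg = 0xA4604B
clock 8: out=1, reg = 0xD23025
clock 9: out=1, reg = 0xE91812
clock 10: out=0, reg = 0xF48C09
clock 11: out=1, reg = 0xFA4604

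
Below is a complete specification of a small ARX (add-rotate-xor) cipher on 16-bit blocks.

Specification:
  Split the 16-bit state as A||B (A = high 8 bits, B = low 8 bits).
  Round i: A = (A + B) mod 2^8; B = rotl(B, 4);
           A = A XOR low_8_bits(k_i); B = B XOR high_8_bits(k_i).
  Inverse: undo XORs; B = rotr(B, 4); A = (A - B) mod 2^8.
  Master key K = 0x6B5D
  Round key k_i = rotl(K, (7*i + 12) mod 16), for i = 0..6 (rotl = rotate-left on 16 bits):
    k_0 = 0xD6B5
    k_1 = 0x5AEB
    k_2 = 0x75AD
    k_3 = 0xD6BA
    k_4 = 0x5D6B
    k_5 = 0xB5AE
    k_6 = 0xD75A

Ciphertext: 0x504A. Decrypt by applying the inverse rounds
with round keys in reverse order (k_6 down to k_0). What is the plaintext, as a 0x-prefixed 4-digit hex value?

s_0 = ciphertext = 0x504A
s_1 = InvRound(s_0, k_6) = 0x31D9
s_2 = InvRound(s_1, k_5) = 0xD9C6
s_3 = InvRound(s_2, k_4) = 0xF9B9
s_4 = InvRound(s_3, k_3) = 0x4DF6
s_5 = InvRound(s_4, k_2) = 0xA838
s_6 = InvRound(s_5, k_1) = 0x1D26
s_7 = InvRound(s_6, k_0) = 0x990F

0x990F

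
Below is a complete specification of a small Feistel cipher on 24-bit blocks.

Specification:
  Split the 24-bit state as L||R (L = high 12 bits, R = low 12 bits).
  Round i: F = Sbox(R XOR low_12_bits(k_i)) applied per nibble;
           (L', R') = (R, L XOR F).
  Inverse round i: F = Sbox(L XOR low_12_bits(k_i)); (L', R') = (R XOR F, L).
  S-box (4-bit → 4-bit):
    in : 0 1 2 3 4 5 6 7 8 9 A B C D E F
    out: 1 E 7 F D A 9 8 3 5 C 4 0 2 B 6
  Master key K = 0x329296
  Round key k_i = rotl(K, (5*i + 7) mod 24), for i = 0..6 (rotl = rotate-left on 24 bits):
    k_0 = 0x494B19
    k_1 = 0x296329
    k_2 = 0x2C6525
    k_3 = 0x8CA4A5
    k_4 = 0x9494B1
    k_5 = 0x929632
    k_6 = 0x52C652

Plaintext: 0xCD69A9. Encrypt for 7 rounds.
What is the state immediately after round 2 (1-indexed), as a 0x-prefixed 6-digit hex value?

0xB97AE2

s_0 = plaintext = 0xCD69A9
s_1 = Round(s_0, k_0) = 0x9A9B97
s_2 = Round(s_1, k_1) = 0xB97AE2
s_3 = Round(s_2, k_2) = 0xAE2D9F
s_4 = Round(s_3, k_3) = 0xD9FF1E
s_5 = Round(s_4, k_4) = 0xF1E959
s_6 = Round(s_5, k_5) = 0x95998A
s_7 = Round(s_6, k_6) = 0x98AF7A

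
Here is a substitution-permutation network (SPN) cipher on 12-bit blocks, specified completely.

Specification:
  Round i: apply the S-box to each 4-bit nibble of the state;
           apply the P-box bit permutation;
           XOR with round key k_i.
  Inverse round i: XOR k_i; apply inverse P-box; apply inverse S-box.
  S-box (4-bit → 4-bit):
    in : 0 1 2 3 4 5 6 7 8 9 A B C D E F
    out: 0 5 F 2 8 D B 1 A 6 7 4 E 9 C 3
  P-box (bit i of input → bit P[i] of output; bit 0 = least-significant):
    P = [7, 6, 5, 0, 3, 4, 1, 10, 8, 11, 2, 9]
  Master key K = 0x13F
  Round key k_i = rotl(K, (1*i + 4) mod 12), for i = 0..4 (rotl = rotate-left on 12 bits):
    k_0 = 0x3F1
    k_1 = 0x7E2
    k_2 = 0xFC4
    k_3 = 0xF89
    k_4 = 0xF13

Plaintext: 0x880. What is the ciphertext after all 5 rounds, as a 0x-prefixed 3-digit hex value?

0xF24

s_0 = plaintext = 0x880
s_1 = Round(s_0, k_0) = 0xDE1
s_2 = Round(s_1, k_1) = 0x040
s_3 = Round(s_2, k_2) = 0xBC4
s_4 = Round(s_3, k_3) = 0xB9E
s_5 = Round(s_4, k_4) = 0xF24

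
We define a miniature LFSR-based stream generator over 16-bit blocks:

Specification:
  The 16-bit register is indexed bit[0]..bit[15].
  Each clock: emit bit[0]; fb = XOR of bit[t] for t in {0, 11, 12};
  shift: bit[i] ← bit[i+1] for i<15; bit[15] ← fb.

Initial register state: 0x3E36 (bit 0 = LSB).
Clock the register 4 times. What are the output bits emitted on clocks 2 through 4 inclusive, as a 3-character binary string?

reg_0 = 0x3E36
clock 1: out=0, reg = 0x1F1B
clock 2: out=1, reg = 0x8F8D
clock 3: out=1, reg = 0x47C6
clock 4: out=0, reg = 0x23E3

110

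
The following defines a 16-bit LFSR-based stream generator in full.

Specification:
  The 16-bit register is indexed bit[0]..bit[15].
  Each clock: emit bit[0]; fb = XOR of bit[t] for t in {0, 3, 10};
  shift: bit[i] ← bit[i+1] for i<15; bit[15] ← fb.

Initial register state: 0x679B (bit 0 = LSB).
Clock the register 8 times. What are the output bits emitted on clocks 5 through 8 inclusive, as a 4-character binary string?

1001

reg_0 = 0x679B
clock 1: out=1, reg = 0xB3CD
clock 2: out=1, reg = 0x59E6
clock 3: out=0, reg = 0x2CF3
clock 4: out=1, reg = 0x1679
clock 5: out=1, reg = 0x8B3C
clock 6: out=0, reg = 0xC59E
clock 7: out=0, reg = 0x62CF
clock 8: out=1, reg = 0x3167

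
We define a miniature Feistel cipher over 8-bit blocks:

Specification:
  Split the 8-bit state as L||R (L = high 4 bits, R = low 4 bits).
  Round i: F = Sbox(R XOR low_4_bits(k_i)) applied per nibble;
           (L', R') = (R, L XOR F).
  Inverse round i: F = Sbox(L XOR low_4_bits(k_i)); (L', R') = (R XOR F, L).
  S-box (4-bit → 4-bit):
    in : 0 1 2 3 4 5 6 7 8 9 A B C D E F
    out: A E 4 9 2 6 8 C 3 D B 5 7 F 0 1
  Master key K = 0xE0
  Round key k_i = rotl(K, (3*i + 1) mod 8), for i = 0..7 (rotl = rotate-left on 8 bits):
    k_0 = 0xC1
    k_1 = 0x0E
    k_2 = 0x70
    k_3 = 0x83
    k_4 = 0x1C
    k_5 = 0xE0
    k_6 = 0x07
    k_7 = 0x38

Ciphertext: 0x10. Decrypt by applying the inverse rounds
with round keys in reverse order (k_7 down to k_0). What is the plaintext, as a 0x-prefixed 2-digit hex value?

s_0 = ciphertext = 0x10
s_1 = InvRound(s_0, k_7) = 0xD1
s_2 = InvRound(s_1, k_6) = 0xAD
s_3 = InvRound(s_2, k_5) = 0x6A
s_4 = InvRound(s_3, k_4) = 0x16
s_5 = InvRound(s_4, k_3) = 0x21
s_6 = InvRound(s_5, k_2) = 0x52
s_7 = InvRound(s_6, k_1) = 0x75
s_8 = InvRound(s_7, k_0) = 0xD7

0xD7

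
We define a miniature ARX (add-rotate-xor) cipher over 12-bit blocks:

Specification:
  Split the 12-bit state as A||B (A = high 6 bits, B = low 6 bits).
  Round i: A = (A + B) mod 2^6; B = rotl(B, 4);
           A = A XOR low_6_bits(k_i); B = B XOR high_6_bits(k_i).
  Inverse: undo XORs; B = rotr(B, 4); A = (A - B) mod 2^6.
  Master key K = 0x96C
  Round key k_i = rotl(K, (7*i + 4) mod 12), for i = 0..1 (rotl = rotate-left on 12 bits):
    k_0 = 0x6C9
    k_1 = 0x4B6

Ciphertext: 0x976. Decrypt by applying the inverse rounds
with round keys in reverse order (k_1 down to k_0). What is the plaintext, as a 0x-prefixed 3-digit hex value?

0x924

s_0 = ciphertext = 0x976
s_1 = InvRound(s_0, k_1) = 0x052
s_2 = InvRound(s_1, k_0) = 0x924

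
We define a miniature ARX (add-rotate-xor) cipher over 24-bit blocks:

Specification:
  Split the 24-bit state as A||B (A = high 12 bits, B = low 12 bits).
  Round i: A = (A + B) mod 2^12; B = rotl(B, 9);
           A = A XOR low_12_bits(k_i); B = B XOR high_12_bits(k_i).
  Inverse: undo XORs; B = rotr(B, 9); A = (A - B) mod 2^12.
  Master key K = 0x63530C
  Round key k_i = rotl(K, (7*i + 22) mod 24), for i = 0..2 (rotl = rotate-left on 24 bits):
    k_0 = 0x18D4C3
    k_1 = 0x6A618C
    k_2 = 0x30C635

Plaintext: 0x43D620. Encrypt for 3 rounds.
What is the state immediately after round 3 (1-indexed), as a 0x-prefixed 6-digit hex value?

0x4CFD9D

s_0 = plaintext = 0x43D620
s_1 = Round(s_0, k_0) = 0xE9E149
s_2 = Round(s_1, k_1) = 0xE6B48F
s_3 = Round(s_2, k_2) = 0x4CFD9D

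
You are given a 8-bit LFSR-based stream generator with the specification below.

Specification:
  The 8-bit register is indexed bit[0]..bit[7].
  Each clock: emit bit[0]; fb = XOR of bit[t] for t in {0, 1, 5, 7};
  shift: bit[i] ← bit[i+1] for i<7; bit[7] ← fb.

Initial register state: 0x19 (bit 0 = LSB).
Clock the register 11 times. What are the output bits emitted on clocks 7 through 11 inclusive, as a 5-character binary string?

00110

reg_0 = 0x19
clock 1: out=1, reg = 0x8C
clock 2: out=0, reg = 0xC6
clock 3: out=0, reg = 0x63
clock 4: out=1, reg = 0xB1
clock 5: out=1, reg = 0xD8
clock 6: out=0, reg = 0xEC
clock 7: out=0, reg = 0x76
clock 8: out=0, reg = 0x3B
clock 9: out=1, reg = 0x9D
clock 10: out=1, reg = 0x4E
clock 11: out=0, reg = 0xA7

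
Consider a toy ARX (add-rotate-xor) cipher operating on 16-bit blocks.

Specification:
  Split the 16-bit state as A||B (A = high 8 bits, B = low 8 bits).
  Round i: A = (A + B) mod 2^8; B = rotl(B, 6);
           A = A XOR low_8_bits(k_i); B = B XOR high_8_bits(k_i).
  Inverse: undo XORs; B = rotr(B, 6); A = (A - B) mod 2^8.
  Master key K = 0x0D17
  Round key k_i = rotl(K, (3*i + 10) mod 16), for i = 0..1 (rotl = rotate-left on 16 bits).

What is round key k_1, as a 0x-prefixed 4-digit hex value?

K = 0x0D17
k_0 = rotl(K, (3*0+10) mod 16) = rotl(K, 10) = 0x5C34
k_1 = rotl(K, (3*1+10) mod 16) = rotl(K, 13) = 0xE1A2

0xE1A2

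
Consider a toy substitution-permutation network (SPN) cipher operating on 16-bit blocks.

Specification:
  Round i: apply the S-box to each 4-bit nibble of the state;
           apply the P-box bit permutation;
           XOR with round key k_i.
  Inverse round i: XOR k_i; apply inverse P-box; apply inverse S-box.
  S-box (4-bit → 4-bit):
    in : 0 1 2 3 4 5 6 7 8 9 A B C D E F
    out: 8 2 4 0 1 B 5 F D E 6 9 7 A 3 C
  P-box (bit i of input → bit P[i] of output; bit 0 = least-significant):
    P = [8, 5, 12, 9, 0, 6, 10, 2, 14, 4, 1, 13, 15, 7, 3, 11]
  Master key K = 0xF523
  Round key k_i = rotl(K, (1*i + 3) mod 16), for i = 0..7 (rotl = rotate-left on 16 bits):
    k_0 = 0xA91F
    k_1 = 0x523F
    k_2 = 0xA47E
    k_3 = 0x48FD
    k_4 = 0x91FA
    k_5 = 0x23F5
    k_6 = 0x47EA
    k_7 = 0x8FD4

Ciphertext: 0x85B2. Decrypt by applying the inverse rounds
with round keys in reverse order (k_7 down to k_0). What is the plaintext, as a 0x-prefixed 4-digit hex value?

s_0 = ciphertext = 0x85B2
s_1 = InvRound(s_0, k_7) = 0x02DD
s_2 = InvRound(s_1, k_6) = 0x3C8E
s_3 = InvRound(s_2, k_5) = 0xFAC7
s_4 = InvRound(s_3, k_4) = 0xF5B5
s_5 = InvRound(s_4, k_3) = 0x80A6
s_6 = InvRound(s_5, k_2) = 0xADA3
s_7 = InvRound(s_6, k_1) = 0x75F8
s_8 = InvRound(s_7, k_0) = 0x567A

0x567A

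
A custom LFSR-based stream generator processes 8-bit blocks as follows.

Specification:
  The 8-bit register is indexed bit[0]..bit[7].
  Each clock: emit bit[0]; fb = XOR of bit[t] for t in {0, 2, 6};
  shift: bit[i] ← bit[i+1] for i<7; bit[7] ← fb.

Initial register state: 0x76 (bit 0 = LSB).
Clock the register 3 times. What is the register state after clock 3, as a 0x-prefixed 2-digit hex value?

reg_0 = 0x76
clock 1: out=0, reg = 0x3B
clock 2: out=1, reg = 0x9D
clock 3: out=1, reg = 0x4E

0x4E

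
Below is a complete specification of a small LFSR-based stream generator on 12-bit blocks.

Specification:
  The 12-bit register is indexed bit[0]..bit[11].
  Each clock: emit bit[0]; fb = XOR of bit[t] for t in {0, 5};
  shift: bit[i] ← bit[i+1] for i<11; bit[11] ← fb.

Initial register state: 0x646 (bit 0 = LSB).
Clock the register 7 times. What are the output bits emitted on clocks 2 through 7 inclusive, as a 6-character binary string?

reg_0 = 0x646
clock 1: out=0, reg = 0x323
clock 2: out=1, reg = 0x191
clock 3: out=1, reg = 0x8C8
clock 4: out=0, reg = 0x464
clock 5: out=0, reg = 0xA32
clock 6: out=0, reg = 0xD19
clock 7: out=1, reg = 0xE8C

110001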